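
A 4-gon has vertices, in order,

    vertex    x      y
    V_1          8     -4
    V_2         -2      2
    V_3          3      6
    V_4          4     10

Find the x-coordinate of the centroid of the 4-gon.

3.6

Apply the surveyor's formula. First the cross-terms c_i = x_i·y_{i+1} − x_{i+1}·y_i:
  8, -18, 6, -96  ⇒  2A = -100, A = -50.
Then Σ (x_i + x_{i+1})·c_i = -1080, so x̄ = -1080 / (6·(-50)) = 3.6.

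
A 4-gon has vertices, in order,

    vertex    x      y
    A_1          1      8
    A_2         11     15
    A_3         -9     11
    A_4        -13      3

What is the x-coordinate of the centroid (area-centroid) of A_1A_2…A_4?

-17/6

Apply the shoelace formula. First the cross-terms c_i = x_i·y_{i+1} − x_{i+1}·y_i:
  -73, 256, 116, -107  ⇒  2A = 192, A = 96.
Then Σ (x_i + x_{i+1})·c_i = -1632, so x̄ = -1632 / (6·96) = -17/6.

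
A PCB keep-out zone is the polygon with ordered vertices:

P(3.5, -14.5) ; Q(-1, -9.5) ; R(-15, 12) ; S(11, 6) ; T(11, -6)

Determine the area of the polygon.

347.375

Apply the surveyor's formula: 2A = Σ (x_i·y_{i+1} − x_{i+1}·y_i), indices taken mod 5.
Cross-terms: -47.75, -154.5, -222, -132, -138.5  ⇒  Σ = -694.75
Area = |Σ|/2 = 347.375.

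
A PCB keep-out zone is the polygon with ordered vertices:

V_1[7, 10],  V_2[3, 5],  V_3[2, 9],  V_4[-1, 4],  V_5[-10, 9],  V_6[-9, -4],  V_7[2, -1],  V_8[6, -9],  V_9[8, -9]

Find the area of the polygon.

178.5

Apply the shoelace formula: 2A = Σ (x_i·y_{i+1} − x_{i+1}·y_i), indices taken mod 9.
Σ = (5) + (17) + (17) + (31) + (121) + (17) + (-12) + (18) + (143) = 357
Area = |Σ|/2 = 178.5.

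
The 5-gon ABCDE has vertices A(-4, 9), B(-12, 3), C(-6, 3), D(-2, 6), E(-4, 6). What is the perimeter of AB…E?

|AB| = √((-8)² + (-6)²) = √100 = 10
|BC| = √((6)² + (0)²) = √36 = 6
|CD| = √((4)² + (3)²) = √25 = 5
|DE| = √((-2)² + (0)²) = √4 = 2
|EA| = √((0)² + (3)²) = √9 = 3
Perimeter = 10 + 6 + 5 + 2 + 3 = 26.

26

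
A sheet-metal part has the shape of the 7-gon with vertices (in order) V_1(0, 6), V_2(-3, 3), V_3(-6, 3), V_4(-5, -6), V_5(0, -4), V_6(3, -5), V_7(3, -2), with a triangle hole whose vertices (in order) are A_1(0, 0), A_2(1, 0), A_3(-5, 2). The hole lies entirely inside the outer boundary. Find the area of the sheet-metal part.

Outer boundary:
V_1→V_2: (0)(3) − (-3)(6) = 18
V_2→V_3: (-3)(3) − (-6)(3) = 9
V_3→V_4: (-6)(-6) − (-5)(3) = 51
V_4→V_5: (-5)(-4) − (0)(-6) = 20
V_5→V_6: (0)(-5) − (3)(-4) = 12
V_6→V_7: (3)(-2) − (3)(-5) = 9
V_7→V_1: (3)(6) − (0)(-2) = 18
Σ = 137
Area = |Σ|/2 = 68.5.
Hole:
A_1→A_2: (0)(0) − (1)(0) = 0
A_2→A_3: (1)(2) − (-5)(0) = 2
A_3→A_1: (-5)(0) − (0)(2) = 0
Σ = 2
Area = |Σ|/2 = 1.
Net area = 68.5 − 1 = 67.5.

67.5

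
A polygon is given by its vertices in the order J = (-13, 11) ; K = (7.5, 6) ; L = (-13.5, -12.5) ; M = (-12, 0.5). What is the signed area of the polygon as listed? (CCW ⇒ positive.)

Apply the shoelace (surveyor's) formula: 2A = Σ (x_i·y_{i+1} − x_{i+1}·y_i), indices taken mod 4.
Σ = (-160.5) + (-12.75) + (-156.75) + (-125.5) = -455.5
Signed area = Σ/2 = -227.75 (negative ⇒ clockwise traversal).

-227.75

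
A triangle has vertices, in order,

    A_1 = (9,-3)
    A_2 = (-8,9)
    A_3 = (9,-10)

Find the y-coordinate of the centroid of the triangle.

-4/3

Apply the shoelace formula. First the cross-terms c_i = x_i·y_{i+1} − x_{i+1}·y_i:
  57, -1, 63  ⇒  2A = 119, A = 59.5.
Then Σ (y_i + y_{i+1})·c_i = -476, so ȳ = -476 / (6·59.5) = -4/3.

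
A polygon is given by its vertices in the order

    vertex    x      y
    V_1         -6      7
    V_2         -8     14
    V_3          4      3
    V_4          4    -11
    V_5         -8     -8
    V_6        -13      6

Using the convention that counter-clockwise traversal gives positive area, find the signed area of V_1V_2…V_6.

Apply the surveyor's formula: 2A = Σ (x_i·y_{i+1} − x_{i+1}·y_i), indices taken mod 6.
Cross-terms: -28, -80, -56, -120, -152, -55  ⇒  Σ = -491
Signed area = Σ/2 = -245.5 (negative ⇒ clockwise traversal).

-245.5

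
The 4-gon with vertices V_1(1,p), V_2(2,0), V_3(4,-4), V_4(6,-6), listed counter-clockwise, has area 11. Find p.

Write out the shoelace sum; only the two edges meeting at V_1 involve p:
2·Area = [(6·p − 1·(-6)) + (1·0 − 2·p)] + -8
       = 4·p + -2 = 22
⇒ p = 6.

6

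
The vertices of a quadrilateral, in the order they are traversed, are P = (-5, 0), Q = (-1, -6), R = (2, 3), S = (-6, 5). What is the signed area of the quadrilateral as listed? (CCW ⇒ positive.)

46

Σ = (30) + (9) + (28) + (25) = 92
Signed area = Σ/2 = 46 (positive ⇒ counter-clockwise traversal).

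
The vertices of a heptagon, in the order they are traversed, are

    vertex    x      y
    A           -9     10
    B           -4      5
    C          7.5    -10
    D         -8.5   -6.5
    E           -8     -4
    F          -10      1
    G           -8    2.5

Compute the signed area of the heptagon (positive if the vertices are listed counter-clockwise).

Σ = (-5) + (2.5) + (-133.75) + (-18) + (-48) + (-17) + (-57.5) = -276.75
Signed area = Σ/2 = -138.375 (negative ⇒ clockwise traversal).

-138.375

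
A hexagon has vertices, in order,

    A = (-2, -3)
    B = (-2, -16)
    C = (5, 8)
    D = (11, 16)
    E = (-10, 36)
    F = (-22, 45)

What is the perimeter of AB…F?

|AB| = √((0)² + (-13)²) = √169 = 13
|BC| = √((7)² + (24)²) = √625 = 25
|CD| = √((6)² + (8)²) = √100 = 10
|DE| = √((-21)² + (20)²) = √841 = 29
|EF| = √((-12)² + (9)²) = √225 = 15
|FA| = √((20)² + (-48)²) = √2704 = 52
Perimeter = 13 + 25 + 10 + 29 + 15 + 52 = 144.

144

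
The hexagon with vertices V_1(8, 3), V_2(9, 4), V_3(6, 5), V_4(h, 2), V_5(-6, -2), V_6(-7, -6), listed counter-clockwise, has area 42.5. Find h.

2

Write out the shoelace sum; only the two edges meeting at V_4 involve h:
2·Area = [(6·2 − h·5) + (h·(-2) − (-6)·2)] + 75
       = -7·h + 99 = 85
⇒ h = 2.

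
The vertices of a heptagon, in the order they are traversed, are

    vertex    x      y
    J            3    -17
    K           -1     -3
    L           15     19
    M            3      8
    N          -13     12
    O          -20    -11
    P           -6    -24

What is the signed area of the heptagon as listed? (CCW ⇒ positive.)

Apply the surveyor's formula: 2A = Σ (x_i·y_{i+1} − x_{i+1}·y_i), indices taken mod 7.
Σ = (-26) + (26) + (63) + (140) + (383) + (414) + (174) = 1174
Signed area = Σ/2 = 587 (positive ⇒ counter-clockwise traversal).

587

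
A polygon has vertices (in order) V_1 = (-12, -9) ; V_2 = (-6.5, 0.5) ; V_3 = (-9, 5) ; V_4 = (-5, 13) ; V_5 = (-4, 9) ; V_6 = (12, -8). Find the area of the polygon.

Apply the surveyor's formula: 2A = Σ (x_i·y_{i+1} − x_{i+1}·y_i), indices taken mod 6.
Σ = (-64.5) + (-28) + (-92) + (7) + (-76) + (-204) = -457.5
Area = |Σ|/2 = 228.75.

228.75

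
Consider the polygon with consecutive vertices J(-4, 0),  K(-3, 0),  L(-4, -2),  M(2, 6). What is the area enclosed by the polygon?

5

Apply the shoelace formula: 2A = Σ (x_i·y_{i+1} − x_{i+1}·y_i), indices taken mod 4.
J→K: (-4)(0) − (-3)(0) = 0
K→L: (-3)(-2) − (-4)(0) = 6
L→M: (-4)(6) − (2)(-2) = -20
M→J: (2)(0) − (-4)(6) = 24
Σ = 10
Area = |Σ|/2 = 5.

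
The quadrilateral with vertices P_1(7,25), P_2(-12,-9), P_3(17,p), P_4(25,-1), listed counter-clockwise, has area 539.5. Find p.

The doubled signed area Σ (x_i y_{i+1} − x_{i+1} y_i) is linear in p.
With p=0 it equals 1005; the coefficient of p is -37 (from the two edges through P_3).
So -37·p + 1005 = 2·539.5 = 1079 ⇒ p = -2.

-2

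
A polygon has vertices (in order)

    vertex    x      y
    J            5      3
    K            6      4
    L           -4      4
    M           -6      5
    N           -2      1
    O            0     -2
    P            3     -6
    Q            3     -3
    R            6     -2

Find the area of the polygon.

J→K: (5)(4) − (6)(3) = 2
K→L: (6)(4) − (-4)(4) = 40
L→M: (-4)(5) − (-6)(4) = 4
M→N: (-6)(1) − (-2)(5) = 4
N→O: (-2)(-2) − (0)(1) = 4
O→P: (0)(-6) − (3)(-2) = 6
P→Q: (3)(-3) − (3)(-6) = 9
Q→R: (3)(-2) − (6)(-3) = 12
R→J: (6)(3) − (5)(-2) = 28
Σ = 109
Area = |Σ|/2 = 54.5.

54.5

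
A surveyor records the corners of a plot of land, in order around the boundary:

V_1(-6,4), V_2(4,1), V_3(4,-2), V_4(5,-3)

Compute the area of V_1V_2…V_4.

Apply the shoelace formula: 2A = Σ (x_i·y_{i+1} − x_{i+1}·y_i), indices taken mod 4.
Cross-terms: -22, -12, -2, 2  ⇒  Σ = -34
Area = |Σ|/2 = 17.

17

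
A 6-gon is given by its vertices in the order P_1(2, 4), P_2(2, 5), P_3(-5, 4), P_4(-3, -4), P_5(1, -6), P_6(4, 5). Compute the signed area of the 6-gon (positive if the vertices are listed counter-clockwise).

Apply Gauss's area formula: 2A = Σ (x_i·y_{i+1} − x_{i+1}·y_i), indices taken mod 6.
Σ = (2) + (33) + (32) + (22) + (29) + (6) = 124
Signed area = Σ/2 = 62 (positive ⇒ counter-clockwise traversal).

62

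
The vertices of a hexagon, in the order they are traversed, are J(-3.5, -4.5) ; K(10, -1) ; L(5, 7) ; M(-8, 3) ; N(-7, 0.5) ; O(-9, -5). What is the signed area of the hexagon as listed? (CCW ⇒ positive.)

Σ = (48.5) + (75) + (71) + (17) + (39.5) + (23) = 274
Signed area = Σ/2 = 137 (positive ⇒ counter-clockwise traversal).

137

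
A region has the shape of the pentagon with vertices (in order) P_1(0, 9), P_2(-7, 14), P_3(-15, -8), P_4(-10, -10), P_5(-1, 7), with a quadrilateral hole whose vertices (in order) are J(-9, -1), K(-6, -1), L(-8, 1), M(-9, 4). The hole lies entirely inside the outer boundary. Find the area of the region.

Outer boundary:
Apply the shoelace (surveyor's) formula: 2A = Σ (x_i·y_{i+1} − x_{i+1}·y_i), indices taken mod 5.
Cross-terms: 63, 266, 70, -80, -9  ⇒  Σ = 310
Area = |Σ|/2 = 155.
Hole:
Apply the surveyor's formula: 2A = Σ (x_i·y_{i+1} − x_{i+1}·y_i), indices taken mod 4.
J→K: (-9)(-1) − (-6)(-1) = 3
K→L: (-6)(1) − (-8)(-1) = -14
L→M: (-8)(4) − (-9)(1) = -23
M→J: (-9)(-1) − (-9)(4) = 45
Σ = 11
Area = |Σ|/2 = 5.5.
Net area = 155 − 5.5 = 149.5.

149.5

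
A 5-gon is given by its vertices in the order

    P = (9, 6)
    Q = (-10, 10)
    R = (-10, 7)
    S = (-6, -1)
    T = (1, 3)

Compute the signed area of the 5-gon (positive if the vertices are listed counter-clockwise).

97

Apply the shoelace (surveyor's) formula: 2A = Σ (x_i·y_{i+1} − x_{i+1}·y_i), indices taken mod 5.
Cross-terms: 150, 30, 52, -17, -21  ⇒  Σ = 194
Signed area = Σ/2 = 97 (positive ⇒ counter-clockwise traversal).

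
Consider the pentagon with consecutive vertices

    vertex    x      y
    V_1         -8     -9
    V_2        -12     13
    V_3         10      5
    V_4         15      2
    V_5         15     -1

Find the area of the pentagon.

Σ = (-212) + (-190) + (-55) + (-45) + (-143) = -645
Area = |Σ|/2 = 322.5.

322.5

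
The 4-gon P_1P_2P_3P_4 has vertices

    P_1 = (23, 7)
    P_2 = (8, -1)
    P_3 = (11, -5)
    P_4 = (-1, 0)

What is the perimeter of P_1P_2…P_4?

|P_1P_2| = √((-15)² + (-8)²) = √289 = 17
|P_2P_3| = √((3)² + (-4)²) = √25 = 5
|P_3P_4| = √((-12)² + (5)²) = √169 = 13
|P_4P_1| = √((24)² + (7)²) = √625 = 25
Perimeter = 17 + 5 + 13 + 25 = 60.

60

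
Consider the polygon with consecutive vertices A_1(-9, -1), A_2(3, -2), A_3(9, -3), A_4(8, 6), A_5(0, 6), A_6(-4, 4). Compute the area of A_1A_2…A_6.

Apply the surveyor's formula: 2A = Σ (x_i·y_{i+1} − x_{i+1}·y_i), indices taken mod 6.
Σ = (21) + (9) + (78) + (48) + (24) + (40) = 220
Area = |Σ|/2 = 110.

110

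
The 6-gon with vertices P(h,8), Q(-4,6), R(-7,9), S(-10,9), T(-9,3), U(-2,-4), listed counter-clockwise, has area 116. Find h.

Write out the shoelace sum; only the two edges meeting at P involve h:
2·Area = [((-2)·8 − h·(-4)) + (h·6 − (-4)·8)] + 126
       = 10·h + 142 = 232
⇒ h = 9.

9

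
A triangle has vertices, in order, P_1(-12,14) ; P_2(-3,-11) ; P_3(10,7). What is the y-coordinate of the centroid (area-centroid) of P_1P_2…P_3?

10/3

Apply the surveyor's formula. First the cross-terms c_i = x_i·y_{i+1} − x_{i+1}·y_i:
  174, 89, 224  ⇒  2A = 487, A = 243.5.
Then Σ (y_i + y_{i+1})·c_i = 4870, so ȳ = 4870 / (6·243.5) = 10/3.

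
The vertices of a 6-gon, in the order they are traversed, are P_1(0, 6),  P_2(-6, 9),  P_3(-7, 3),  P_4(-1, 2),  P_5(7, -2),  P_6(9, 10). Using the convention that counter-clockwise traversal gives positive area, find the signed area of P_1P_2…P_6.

100

Apply the surveyor's formula: 2A = Σ (x_i·y_{i+1} − x_{i+1}·y_i), indices taken mod 6.
P_1→P_2: (0)(9) − (-6)(6) = 36
P_2→P_3: (-6)(3) − (-7)(9) = 45
P_3→P_4: (-7)(2) − (-1)(3) = -11
P_4→P_5: (-1)(-2) − (7)(2) = -12
P_5→P_6: (7)(10) − (9)(-2) = 88
P_6→P_1: (9)(6) − (0)(10) = 54
Σ = 200
Signed area = Σ/2 = 100 (positive ⇒ counter-clockwise traversal).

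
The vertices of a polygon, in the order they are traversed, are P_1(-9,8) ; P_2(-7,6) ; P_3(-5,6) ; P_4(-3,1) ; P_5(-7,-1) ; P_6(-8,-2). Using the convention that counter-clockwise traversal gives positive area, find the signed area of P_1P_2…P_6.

P_1→P_2: (-9)(6) − (-7)(8) = 2
P_2→P_3: (-7)(6) − (-5)(6) = -12
P_3→P_4: (-5)(1) − (-3)(6) = 13
P_4→P_5: (-3)(-1) − (-7)(1) = 10
P_5→P_6: (-7)(-2) − (-8)(-1) = 6
P_6→P_1: (-8)(8) − (-9)(-2) = -82
Σ = -63
Signed area = Σ/2 = -31.5 (negative ⇒ clockwise traversal).

-31.5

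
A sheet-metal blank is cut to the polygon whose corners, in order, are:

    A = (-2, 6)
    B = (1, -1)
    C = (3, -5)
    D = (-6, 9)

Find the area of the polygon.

Apply the shoelace formula: 2A = Σ (x_i·y_{i+1} − x_{i+1}·y_i), indices taken mod 4.
Cross-terms: -4, -2, -3, -18  ⇒  Σ = -27
Area = |Σ|/2 = 13.5.

13.5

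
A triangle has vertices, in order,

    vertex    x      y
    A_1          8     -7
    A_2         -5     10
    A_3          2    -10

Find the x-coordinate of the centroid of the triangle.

Apply Gauss's area formula. First the cross-terms c_i = x_i·y_{i+1} − x_{i+1}·y_i:
  45, 30, 66  ⇒  2A = 141, A = 70.5.
Then Σ (x_i + x_{i+1})·c_i = 705, so x̄ = 705 / (6·70.5) = 5/3.

5/3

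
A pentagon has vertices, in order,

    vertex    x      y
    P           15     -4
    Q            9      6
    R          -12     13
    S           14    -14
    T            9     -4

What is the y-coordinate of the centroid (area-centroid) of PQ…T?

Apply the shoelace (surveyor's) formula. First the cross-terms c_i = x_i·y_{i+1} − x_{i+1}·y_i:
  126, 189, -14, 70, 24  ⇒  2A = 395, A = 197.5.
Then Σ (y_i + y_{i+1})·c_i = 2405, so ȳ = 2405 / (6·197.5) = 481/237.

481/237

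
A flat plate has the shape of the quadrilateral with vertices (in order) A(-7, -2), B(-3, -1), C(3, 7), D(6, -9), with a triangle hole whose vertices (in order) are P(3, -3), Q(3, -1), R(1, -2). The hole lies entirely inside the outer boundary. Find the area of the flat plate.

Outer boundary:
Apply the surveyor's formula: 2A = Σ (x_i·y_{i+1} − x_{i+1}·y_i), indices taken mod 4.
Σ = (1) + (-18) + (-69) + (-75) = -161
Area = |Σ|/2 = 80.5.
Hole:
Apply the shoelace formula: 2A = Σ (x_i·y_{i+1} − x_{i+1}·y_i), indices taken mod 3.
Σ = (6) + (-5) + (3) = 4
Area = |Σ|/2 = 2.
Net area = 80.5 − 2 = 78.5.

78.5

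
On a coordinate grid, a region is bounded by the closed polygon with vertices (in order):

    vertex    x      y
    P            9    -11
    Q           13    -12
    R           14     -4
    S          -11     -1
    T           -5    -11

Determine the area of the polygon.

Apply the shoelace formula: 2A = Σ (x_i·y_{i+1} − x_{i+1}·y_i), indices taken mod 5.
Σ = (35) + (116) + (-58) + (116) + (154) = 363
Area = |Σ|/2 = 181.5.

181.5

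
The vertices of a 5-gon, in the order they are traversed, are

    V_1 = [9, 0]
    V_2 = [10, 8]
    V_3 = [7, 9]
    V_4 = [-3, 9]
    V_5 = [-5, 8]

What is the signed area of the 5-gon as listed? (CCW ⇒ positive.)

V_1→V_2: (9)(8) − (10)(0) = 72
V_2→V_3: (10)(9) − (7)(8) = 34
V_3→V_4: (7)(9) − (-3)(9) = 90
V_4→V_5: (-3)(8) − (-5)(9) = 21
V_5→V_1: (-5)(0) − (9)(8) = -72
Σ = 145
Signed area = Σ/2 = 72.5 (positive ⇒ counter-clockwise traversal).

72.5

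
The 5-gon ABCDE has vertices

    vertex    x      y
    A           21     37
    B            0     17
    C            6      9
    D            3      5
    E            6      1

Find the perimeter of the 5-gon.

|AB| = √((-21)² + (-20)²) = √841 = 29
|BC| = √((6)² + (-8)²) = √100 = 10
|CD| = √((-3)² + (-4)²) = √25 = 5
|DE| = √((3)² + (-4)²) = √25 = 5
|EA| = √((15)² + (36)²) = √1521 = 39
Perimeter = 29 + 10 + 5 + 5 + 39 = 88.

88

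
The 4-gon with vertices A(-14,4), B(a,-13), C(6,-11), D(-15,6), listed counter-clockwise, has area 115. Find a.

-5

Write out the shoelace sum; only the two edges meeting at B involve a:
2·Area = [((-14)·(-13) − a·4) + (a·(-11) − 6·(-13))] + -105
       = -15·a + 155 = 230
⇒ a = -5.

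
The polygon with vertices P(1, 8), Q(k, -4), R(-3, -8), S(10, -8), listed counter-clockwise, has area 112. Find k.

Write out the shoelace sum; only the two edges meeting at Q involve k:
2·Area = [(1·(-4) − k·8) + (k·(-8) − (-3)·(-4))] + 192
       = -16·k + 176 = 224
⇒ k = -3.

-3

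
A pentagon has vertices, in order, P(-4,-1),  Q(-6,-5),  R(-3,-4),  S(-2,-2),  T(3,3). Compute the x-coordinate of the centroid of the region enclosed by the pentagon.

Apply the surveyor's formula. First the cross-terms c_i = x_i·y_{i+1} − x_{i+1}·y_i:
  14, 9, -2, 0, 9  ⇒  2A = 30, A = 15.
Then Σ (x_i + x_{i+1})·c_i = -220, so x̄ = -220 / (6·15) = -22/9.

-22/9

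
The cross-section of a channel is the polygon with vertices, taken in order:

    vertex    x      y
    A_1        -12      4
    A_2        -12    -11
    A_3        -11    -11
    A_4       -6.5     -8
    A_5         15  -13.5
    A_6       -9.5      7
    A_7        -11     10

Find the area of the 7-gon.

A_1→A_2: (-12)(-11) − (-12)(4) = 180
A_2→A_3: (-12)(-11) − (-11)(-11) = 11
A_3→A_4: (-11)(-8) − (-6.5)(-11) = 16.5
A_4→A_5: (-6.5)(-13.5) − (15)(-8) = 207.75
A_5→A_6: (15)(7) − (-9.5)(-13.5) = -23.25
A_6→A_7: (-9.5)(10) − (-11)(7) = -18
A_7→A_1: (-11)(4) − (-12)(10) = 76
Σ = 450
Area = |Σ|/2 = 225.

225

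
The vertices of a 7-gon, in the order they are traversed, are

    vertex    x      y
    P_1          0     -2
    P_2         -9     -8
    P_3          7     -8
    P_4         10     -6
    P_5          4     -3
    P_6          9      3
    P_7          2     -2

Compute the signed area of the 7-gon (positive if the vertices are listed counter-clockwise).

76.5

Apply the surveyor's formula: 2A = Σ (x_i·y_{i+1} − x_{i+1}·y_i), indices taken mod 7.
Σ = (-18) + (128) + (38) + (-6) + (39) + (-24) + (-4) = 153
Signed area = Σ/2 = 76.5 (positive ⇒ counter-clockwise traversal).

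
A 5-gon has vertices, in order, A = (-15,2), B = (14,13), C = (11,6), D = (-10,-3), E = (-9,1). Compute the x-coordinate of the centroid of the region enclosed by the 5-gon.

Apply the shoelace formula. First the cross-terms c_i = x_i·y_{i+1} − x_{i+1}·y_i:
  -223, -59, 27, -37, -3  ⇒  2A = -295, A = -147.5.
Then Σ (x_i + x_{i+1})·c_i = -450, so x̄ = -450 / (6·(-147.5)) = 30/59.

30/59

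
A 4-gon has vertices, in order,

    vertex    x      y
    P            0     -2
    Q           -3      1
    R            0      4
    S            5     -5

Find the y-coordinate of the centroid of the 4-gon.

-0.25

Apply the shoelace (surveyor's) formula. First the cross-terms c_i = x_i·y_{i+1} − x_{i+1}·y_i:
  -6, -12, -20, -10  ⇒  2A = -48, A = -24.
Then Σ (y_i + y_{i+1})·c_i = 36, so ȳ = 36 / (6·(-24)) = -0.25.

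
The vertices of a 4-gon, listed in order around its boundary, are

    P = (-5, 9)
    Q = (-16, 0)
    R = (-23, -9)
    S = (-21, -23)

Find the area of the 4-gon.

Apply the shoelace formula: 2A = Σ (x_i·y_{i+1} − x_{i+1}·y_i), indices taken mod 4.
Σ = (144) + (144) + (340) + (-304) = 324
Area = |Σ|/2 = 162.

162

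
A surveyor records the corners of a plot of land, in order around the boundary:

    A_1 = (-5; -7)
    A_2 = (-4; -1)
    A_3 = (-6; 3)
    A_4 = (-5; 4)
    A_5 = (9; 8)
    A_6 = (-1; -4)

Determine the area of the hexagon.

83.5

Apply Gauss's area formula: 2A = Σ (x_i·y_{i+1} − x_{i+1}·y_i), indices taken mod 6.
Σ = (-23) + (-18) + (-9) + (-76) + (-28) + (-13) = -167
Area = |Σ|/2 = 83.5.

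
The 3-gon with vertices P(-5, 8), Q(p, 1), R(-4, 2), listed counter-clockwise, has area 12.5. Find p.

Write out the shoelace sum; only the two edges meeting at Q involve p:
2·Area = [((-5)·1 − p·8) + (p·2 − (-4)·1)] + -22
       = -6·p + -23 = 25
⇒ p = -8.

-8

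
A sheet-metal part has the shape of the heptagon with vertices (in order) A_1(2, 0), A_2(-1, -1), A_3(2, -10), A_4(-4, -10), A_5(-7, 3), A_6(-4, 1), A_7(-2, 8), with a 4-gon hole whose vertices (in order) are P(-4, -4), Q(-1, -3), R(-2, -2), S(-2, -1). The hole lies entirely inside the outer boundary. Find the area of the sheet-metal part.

Outer boundary:
Σ = (-2) + (12) + (-60) + (-82) + (5) + (-30) + (-16) = -173
Area = |Σ|/2 = 86.5.
Hole:
Apply the surveyor's formula: 2A = Σ (x_i·y_{i+1} − x_{i+1}·y_i), indices taken mod 4.
Σ = (8) + (-4) + (-2) + (4) = 6
Area = |Σ|/2 = 3.
Net area = 86.5 − 3 = 83.5.

83.5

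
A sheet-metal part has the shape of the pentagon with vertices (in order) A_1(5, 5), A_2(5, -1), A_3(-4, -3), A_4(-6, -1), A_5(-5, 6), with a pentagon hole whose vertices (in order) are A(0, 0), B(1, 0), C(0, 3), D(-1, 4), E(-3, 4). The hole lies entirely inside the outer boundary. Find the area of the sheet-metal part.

Outer boundary:
Cross-terms: -30, -19, -14, -41, -55  ⇒  Σ = -159
Area = |Σ|/2 = 79.5.
Hole:
Cross-terms: 0, 3, 3, 8, 0  ⇒  Σ = 14
Area = |Σ|/2 = 7.
Net area = 79.5 − 7 = 72.5.

72.5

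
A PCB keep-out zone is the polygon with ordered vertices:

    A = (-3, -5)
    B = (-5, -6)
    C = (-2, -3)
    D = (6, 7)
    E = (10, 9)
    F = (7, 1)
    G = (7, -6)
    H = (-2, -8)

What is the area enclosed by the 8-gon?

Σ = (-7) + (3) + (4) + (-16) + (-53) + (-49) + (-68) + (-14) = -200
Area = |Σ|/2 = 100.

100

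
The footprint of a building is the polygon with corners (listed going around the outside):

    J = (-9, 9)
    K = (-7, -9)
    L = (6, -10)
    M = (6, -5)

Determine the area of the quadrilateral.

Apply Gauss's area formula: 2A = Σ (x_i·y_{i+1} − x_{i+1}·y_i), indices taken mod 4.
Σ = (144) + (124) + (30) + (9) = 307
Area = |Σ|/2 = 153.5.

153.5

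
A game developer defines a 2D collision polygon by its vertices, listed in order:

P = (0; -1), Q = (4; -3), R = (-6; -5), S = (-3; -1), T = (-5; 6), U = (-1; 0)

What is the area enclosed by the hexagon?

Apply the surveyor's formula: 2A = Σ (x_i·y_{i+1} − x_{i+1}·y_i), indices taken mod 6.
Cross-terms: 4, -38, -9, -23, 6, 1  ⇒  Σ = -59
Area = |Σ|/2 = 29.5.

29.5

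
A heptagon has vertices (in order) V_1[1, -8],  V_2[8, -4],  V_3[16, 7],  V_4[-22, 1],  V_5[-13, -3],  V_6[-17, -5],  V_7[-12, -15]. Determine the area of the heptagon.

V_1→V_2: (1)(-4) − (8)(-8) = 60
V_2→V_3: (8)(7) − (16)(-4) = 120
V_3→V_4: (16)(1) − (-22)(7) = 170
V_4→V_5: (-22)(-3) − (-13)(1) = 79
V_5→V_6: (-13)(-5) − (-17)(-3) = 14
V_6→V_7: (-17)(-15) − (-12)(-5) = 195
V_7→V_1: (-12)(-8) − (1)(-15) = 111
Σ = 749
Area = |Σ|/2 = 374.5.

374.5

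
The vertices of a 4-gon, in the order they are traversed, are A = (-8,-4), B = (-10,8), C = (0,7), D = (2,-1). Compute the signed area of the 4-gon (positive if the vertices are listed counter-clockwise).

-102

Apply Gauss's area formula: 2A = Σ (x_i·y_{i+1} − x_{i+1}·y_i), indices taken mod 4.
Σ = (-104) + (-70) + (-14) + (-16) = -204
Signed area = Σ/2 = -102 (negative ⇒ clockwise traversal).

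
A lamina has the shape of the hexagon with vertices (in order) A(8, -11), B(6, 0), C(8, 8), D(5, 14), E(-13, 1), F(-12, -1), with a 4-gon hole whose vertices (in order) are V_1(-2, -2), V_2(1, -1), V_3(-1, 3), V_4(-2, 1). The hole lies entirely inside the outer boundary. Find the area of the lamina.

Outer boundary:
Apply the shoelace (surveyor's) formula: 2A = Σ (x_i·y_{i+1} − x_{i+1}·y_i), indices taken mod 6.
Σ = (66) + (48) + (72) + (187) + (25) + (140) = 538
Area = |Σ|/2 = 269.
Hole:
V_1→V_2: (-2)(-1) − (1)(-2) = 4
V_2→V_3: (1)(3) − (-1)(-1) = 2
V_3→V_4: (-1)(1) − (-2)(3) = 5
V_4→V_1: (-2)(-2) − (-2)(1) = 6
Σ = 17
Area = |Σ|/2 = 8.5.
Net area = 269 − 8.5 = 260.5.

260.5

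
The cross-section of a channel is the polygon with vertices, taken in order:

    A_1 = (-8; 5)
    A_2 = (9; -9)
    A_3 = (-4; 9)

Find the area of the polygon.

62

A_1→A_2: (-8)(-9) − (9)(5) = 27
A_2→A_3: (9)(9) − (-4)(-9) = 45
A_3→A_1: (-4)(5) − (-8)(9) = 52
Σ = 124
Area = |Σ|/2 = 62.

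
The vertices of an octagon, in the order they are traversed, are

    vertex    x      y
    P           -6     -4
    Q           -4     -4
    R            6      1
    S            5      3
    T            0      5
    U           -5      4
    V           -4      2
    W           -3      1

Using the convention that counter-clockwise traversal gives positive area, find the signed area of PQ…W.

58.5

Σ = (8) + (20) + (13) + (25) + (25) + (6) + (2) + (18) = 117
Signed area = Σ/2 = 58.5 (positive ⇒ counter-clockwise traversal).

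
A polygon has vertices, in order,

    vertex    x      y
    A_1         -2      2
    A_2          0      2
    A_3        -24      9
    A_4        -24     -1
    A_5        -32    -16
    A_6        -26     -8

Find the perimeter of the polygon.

90

|A_1A_2| = √((2)² + (0)²) = √4 = 2
|A_2A_3| = √((-24)² + (7)²) = √625 = 25
|A_3A_4| = √((0)² + (-10)²) = √100 = 10
|A_4A_5| = √((-8)² + (-15)²) = √289 = 17
|A_5A_6| = √((6)² + (8)²) = √100 = 10
|A_6A_1| = √((24)² + (10)²) = √676 = 26
Perimeter = 2 + 25 + 10 + 17 + 10 + 26 = 90.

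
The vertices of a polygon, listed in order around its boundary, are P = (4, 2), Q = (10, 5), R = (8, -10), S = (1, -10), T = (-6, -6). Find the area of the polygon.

132

Apply the surveyor's formula: 2A = Σ (x_i·y_{i+1} − x_{i+1}·y_i), indices taken mod 5.
Σ = (0) + (-140) + (-70) + (-66) + (12) = -264
Area = |Σ|/2 = 132.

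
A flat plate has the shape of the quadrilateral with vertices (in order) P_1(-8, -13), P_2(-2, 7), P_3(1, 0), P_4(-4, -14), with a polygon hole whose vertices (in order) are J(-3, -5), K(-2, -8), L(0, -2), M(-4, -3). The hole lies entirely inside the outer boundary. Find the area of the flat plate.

Outer boundary:
Apply the shoelace formula: 2A = Σ (x_i·y_{i+1} − x_{i+1}·y_i), indices taken mod 4.
P_1→P_2: (-8)(7) − (-2)(-13) = -82
P_2→P_3: (-2)(0) − (1)(7) = -7
P_3→P_4: (1)(-14) − (-4)(0) = -14
P_4→P_1: (-4)(-13) − (-8)(-14) = -60
Σ = -163
Area = |Σ|/2 = 81.5.
Hole:
Σ = (14) + (4) + (-8) + (11) = 21
Area = |Σ|/2 = 10.5.
Net area = 81.5 − 10.5 = 71.

71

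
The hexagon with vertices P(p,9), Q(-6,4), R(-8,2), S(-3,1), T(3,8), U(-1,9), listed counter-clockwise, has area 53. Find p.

-7

The doubled signed area Σ (x_i y_{i+1} − x_{i+1} y_i) is linear in p.
With p=0 it equals 71; the coefficient of p is -5 (from the two edges through P).
So -5·p + 71 = 2·53 = 106 ⇒ p = -7.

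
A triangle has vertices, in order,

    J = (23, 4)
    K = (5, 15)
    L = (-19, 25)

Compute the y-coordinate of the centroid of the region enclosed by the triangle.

44/3

Apply the shoelace formula. First the cross-terms c_i = x_i·y_{i+1} − x_{i+1}·y_i:
  325, 410, -651  ⇒  2A = 84, A = 42.
Then Σ (y_i + y_{i+1})·c_i = 3696, so ȳ = 3696 / (6·42) = 44/3.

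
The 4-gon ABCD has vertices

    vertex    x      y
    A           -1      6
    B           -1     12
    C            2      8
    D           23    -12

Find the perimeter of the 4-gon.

|AB| = √((0)² + (6)²) = √36 = 6
|BC| = √((3)² + (-4)²) = √25 = 5
|CD| = √((21)² + (-20)²) = √841 = 29
|DA| = √((-24)² + (18)²) = √900 = 30
Perimeter = 6 + 5 + 29 + 30 = 70.

70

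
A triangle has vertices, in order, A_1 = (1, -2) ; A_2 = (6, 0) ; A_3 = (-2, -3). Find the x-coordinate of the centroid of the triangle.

5/3

Apply the surveyor's formula. First the cross-terms c_i = x_i·y_{i+1} − x_{i+1}·y_i:
  12, -18, 7  ⇒  2A = 1, A = 0.5.
Then Σ (x_i + x_{i+1})·c_i = 5, so x̄ = 5 / (6·0.5) = 5/3.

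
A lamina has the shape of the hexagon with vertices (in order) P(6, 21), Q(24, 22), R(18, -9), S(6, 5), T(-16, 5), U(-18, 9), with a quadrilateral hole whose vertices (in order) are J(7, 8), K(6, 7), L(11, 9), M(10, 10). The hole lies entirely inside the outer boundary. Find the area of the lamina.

604

Outer boundary:
P→Q: (6)(22) − (24)(21) = -372
Q→R: (24)(-9) − (18)(22) = -612
R→S: (18)(5) − (6)(-9) = 144
S→T: (6)(5) − (-16)(5) = 110
T→U: (-16)(9) − (-18)(5) = -54
U→P: (-18)(21) − (6)(9) = -432
Σ = -1216
Area = |Σ|/2 = 608.
Hole:
Apply the shoelace (surveyor's) formula: 2A = Σ (x_i·y_{i+1} − x_{i+1}·y_i), indices taken mod 4.
J→K: (7)(7) − (6)(8) = 1
K→L: (6)(9) − (11)(7) = -23
L→M: (11)(10) − (10)(9) = 20
M→J: (10)(8) − (7)(10) = 10
Σ = 8
Area = |Σ|/2 = 4.
Net area = 608 − 4 = 604.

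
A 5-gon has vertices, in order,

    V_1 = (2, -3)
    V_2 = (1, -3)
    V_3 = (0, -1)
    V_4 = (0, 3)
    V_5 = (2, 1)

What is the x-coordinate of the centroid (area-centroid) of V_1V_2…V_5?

Apply the surveyor's formula. First the cross-terms c_i = x_i·y_{i+1} − x_{i+1}·y_i:
  -3, -1, 0, -6, -8  ⇒  2A = -18, A = -9.
Then Σ (x_i + x_{i+1})·c_i = -54, so x̄ = -54 / (6·(-9)) = 1.

1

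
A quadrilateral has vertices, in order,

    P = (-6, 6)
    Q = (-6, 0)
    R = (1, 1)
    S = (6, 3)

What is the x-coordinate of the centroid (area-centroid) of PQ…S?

-47/27

Apply the shoelace formula. First the cross-terms c_i = x_i·y_{i+1} − x_{i+1}·y_i:
  36, -6, -3, 54  ⇒  2A = 81, A = 40.5.
Then Σ (x_i + x_{i+1})·c_i = -423, so x̄ = -423 / (6·40.5) = -47/27.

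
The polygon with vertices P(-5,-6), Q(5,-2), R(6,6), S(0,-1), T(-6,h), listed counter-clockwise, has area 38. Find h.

-6

The doubled signed area Σ (x_i y_{i+1} − x_{i+1} y_i) is linear in h.
With h=0 it equals 106; the coefficient of h is 5 (from the two edges through T).
So 5·h + 106 = 2·38 = 76 ⇒ h = -6.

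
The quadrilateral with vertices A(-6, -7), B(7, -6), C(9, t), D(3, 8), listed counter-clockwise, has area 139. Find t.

10

The doubled signed area Σ (x_i y_{i+1} − x_{i+1} y_i) is linear in t.
With t=0 it equals 238; the coefficient of t is 4 (from the two edges through C).
So 4·t + 238 = 2·139 = 278 ⇒ t = 10.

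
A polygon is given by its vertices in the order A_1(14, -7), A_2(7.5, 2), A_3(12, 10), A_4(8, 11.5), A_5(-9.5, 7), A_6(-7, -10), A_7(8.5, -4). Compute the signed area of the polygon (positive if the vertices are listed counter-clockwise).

304.125

Apply the shoelace (surveyor's) formula: 2A = Σ (x_i·y_{i+1} − x_{i+1}·y_i), indices taken mod 7.
Σ = (80.5) + (51) + (58) + (165.25) + (144) + (113) + (-3.5) = 608.25
Signed area = Σ/2 = 304.125 (positive ⇒ counter-clockwise traversal).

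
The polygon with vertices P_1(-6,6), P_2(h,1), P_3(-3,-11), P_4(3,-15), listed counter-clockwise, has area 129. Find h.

-15

Write out the shoelace sum; only the two edges meeting at P_2 involve h:
2·Area = [((-6)·1 − h·6) + (h·(-11) − (-3)·1)] + 6
       = -17·h + 3 = 258
⇒ h = -15.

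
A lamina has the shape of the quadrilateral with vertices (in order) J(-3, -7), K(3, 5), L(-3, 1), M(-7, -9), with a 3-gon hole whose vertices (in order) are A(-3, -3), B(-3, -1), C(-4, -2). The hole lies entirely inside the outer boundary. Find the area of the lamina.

39

Outer boundary:
J→K: (-3)(5) − (3)(-7) = 6
K→L: (3)(1) − (-3)(5) = 18
L→M: (-3)(-9) − (-7)(1) = 34
M→J: (-7)(-7) − (-3)(-9) = 22
Σ = 80
Area = |Σ|/2 = 40.
Hole:
A→B: (-3)(-1) − (-3)(-3) = -6
B→C: (-3)(-2) − (-4)(-1) = 2
C→A: (-4)(-3) − (-3)(-2) = 6
Σ = 2
Area = |Σ|/2 = 1.
Net area = 40 − 1 = 39.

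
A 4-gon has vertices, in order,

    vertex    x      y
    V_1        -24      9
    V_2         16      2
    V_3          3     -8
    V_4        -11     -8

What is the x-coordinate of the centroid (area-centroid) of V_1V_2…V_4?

Apply the shoelace (surveyor's) formula. First the cross-terms c_i = x_i·y_{i+1} − x_{i+1}·y_i:
  -192, -134, -112, -291  ⇒  2A = -729, A = -364.5.
Then Σ (x_i + x_{i+1})·c_i = 10071, so x̄ = 10071 / (6·(-364.5)) = -373/81.

-373/81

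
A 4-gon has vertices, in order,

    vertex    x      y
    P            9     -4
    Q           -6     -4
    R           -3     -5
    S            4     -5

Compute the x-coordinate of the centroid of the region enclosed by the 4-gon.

35/33

Apply the shoelace formula. First the cross-terms c_i = x_i·y_{i+1} − x_{i+1}·y_i:
  -60, 18, 35, 29  ⇒  2A = 22, A = 11.
Then Σ (x_i + x_{i+1})·c_i = 70, so x̄ = 70 / (6·11) = 35/33.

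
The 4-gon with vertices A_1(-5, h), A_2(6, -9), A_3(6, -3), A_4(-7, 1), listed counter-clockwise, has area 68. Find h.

-5

Write out the shoelace sum; only the two edges meeting at A_1 involve h:
2·Area = [((-7)·h − (-5)·1) + ((-5)·(-9) − 6·h)] + 21
       = -13·h + 71 = 136
⇒ h = -5.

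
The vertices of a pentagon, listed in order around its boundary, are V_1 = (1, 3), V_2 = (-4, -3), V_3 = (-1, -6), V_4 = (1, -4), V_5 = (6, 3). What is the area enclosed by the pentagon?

41

Apply the shoelace (surveyor's) formula: 2A = Σ (x_i·y_{i+1} − x_{i+1}·y_i), indices taken mod 5.
Cross-terms: 9, 21, 10, 27, 15  ⇒  Σ = 82
Area = |Σ|/2 = 41.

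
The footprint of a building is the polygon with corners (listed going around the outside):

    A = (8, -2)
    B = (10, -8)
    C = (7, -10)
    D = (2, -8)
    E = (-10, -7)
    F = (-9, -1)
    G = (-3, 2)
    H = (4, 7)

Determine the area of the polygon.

Apply Gauss's area formula: 2A = Σ (x_i·y_{i+1} − x_{i+1}·y_i), indices taken mod 8.
Cross-terms: -44, -44, -36, -94, -53, -21, -29, -64  ⇒  Σ = -385
Area = |Σ|/2 = 192.5.

192.5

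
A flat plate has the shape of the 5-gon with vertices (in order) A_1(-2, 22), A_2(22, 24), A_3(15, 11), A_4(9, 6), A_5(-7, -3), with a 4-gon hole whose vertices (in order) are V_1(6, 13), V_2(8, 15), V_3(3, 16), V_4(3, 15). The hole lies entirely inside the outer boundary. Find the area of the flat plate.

Outer boundary:
Apply the shoelace formula: 2A = Σ (x_i·y_{i+1} − x_{i+1}·y_i), indices taken mod 5.
Cross-terms: -532, -118, -9, 15, -160  ⇒  Σ = -804
Area = |Σ|/2 = 402.
Hole:
Cross-terms: -14, 83, -3, -51  ⇒  Σ = 15
Area = |Σ|/2 = 7.5.
Net area = 402 − 7.5 = 394.5.

394.5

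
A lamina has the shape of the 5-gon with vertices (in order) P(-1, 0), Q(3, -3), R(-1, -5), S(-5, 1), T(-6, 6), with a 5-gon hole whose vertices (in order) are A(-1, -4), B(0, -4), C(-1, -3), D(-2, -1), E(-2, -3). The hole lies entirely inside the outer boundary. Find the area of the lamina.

Outer boundary:
Σ = (3) + (-18) + (-26) + (-24) + (6) = -59
Area = |Σ|/2 = 29.5.
Hole:
Apply Gauss's area formula: 2A = Σ (x_i·y_{i+1} − x_{i+1}·y_i), indices taken mod 5.
Cross-terms: 4, -4, -5, 4, 5  ⇒  Σ = 4
Area = |Σ|/2 = 2.
Net area = 29.5 − 2 = 27.5.

27.5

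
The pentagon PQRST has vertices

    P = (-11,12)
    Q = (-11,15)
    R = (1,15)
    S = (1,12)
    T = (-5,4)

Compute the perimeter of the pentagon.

38

|PQ| = √((0)² + (3)²) = √9 = 3
|QR| = √((12)² + (0)²) = √144 = 12
|RS| = √((0)² + (-3)²) = √9 = 3
|ST| = √((-6)² + (-8)²) = √100 = 10
|TP| = √((-6)² + (8)²) = √100 = 10
Perimeter = 3 + 12 + 3 + 10 + 10 = 38.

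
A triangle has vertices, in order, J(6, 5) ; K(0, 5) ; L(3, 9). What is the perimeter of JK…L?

|JK| = √((-6)² + (0)²) = √36 = 6
|KL| = √((3)² + (4)²) = √25 = 5
|LJ| = √((3)² + (-4)²) = √25 = 5
Perimeter = 6 + 5 + 5 = 16.

16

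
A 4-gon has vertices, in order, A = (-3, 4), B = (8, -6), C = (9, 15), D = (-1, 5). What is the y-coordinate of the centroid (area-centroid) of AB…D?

Apply the surveyor's formula. First the cross-terms c_i = x_i·y_{i+1} − x_{i+1}·y_i:
  -14, 174, 60, 11  ⇒  2A = 231, A = 115.5.
Then Σ (y_i + y_{i+1})·c_i = 2893, so ȳ = 2893 / (6·115.5) = 263/63.

263/63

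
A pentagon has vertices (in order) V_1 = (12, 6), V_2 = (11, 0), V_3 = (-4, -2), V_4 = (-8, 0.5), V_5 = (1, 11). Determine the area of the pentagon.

160.25

Apply the shoelace (surveyor's) formula: 2A = Σ (x_i·y_{i+1} − x_{i+1}·y_i), indices taken mod 5.
V_1→V_2: (12)(0) − (11)(6) = -66
V_2→V_3: (11)(-2) − (-4)(0) = -22
V_3→V_4: (-4)(0.5) − (-8)(-2) = -18
V_4→V_5: (-8)(11) − (1)(0.5) = -88.5
V_5→V_1: (1)(6) − (12)(11) = -126
Σ = -320.5
Area = |Σ|/2 = 160.25.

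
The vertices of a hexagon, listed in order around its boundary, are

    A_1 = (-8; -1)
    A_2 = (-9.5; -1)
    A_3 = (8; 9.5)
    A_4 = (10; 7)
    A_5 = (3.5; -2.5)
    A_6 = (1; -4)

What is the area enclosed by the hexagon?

Apply the shoelace (surveyor's) formula: 2A = Σ (x_i·y_{i+1} − x_{i+1}·y_i), indices taken mod 6.
A_1→A_2: (-8)(-1) − (-9.5)(-1) = -1.5
A_2→A_3: (-9.5)(9.5) − (8)(-1) = -82.25
A_3→A_4: (8)(7) − (10)(9.5) = -39
A_4→A_5: (10)(-2.5) − (3.5)(7) = -49.5
A_5→A_6: (3.5)(-4) − (1)(-2.5) = -11.5
A_6→A_1: (1)(-1) − (-8)(-4) = -33
Σ = -216.75
Area = |Σ|/2 = 108.375.

108.375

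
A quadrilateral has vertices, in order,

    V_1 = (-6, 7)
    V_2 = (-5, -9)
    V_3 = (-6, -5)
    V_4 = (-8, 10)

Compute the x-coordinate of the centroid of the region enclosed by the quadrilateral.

Apply the shoelace formula. First the cross-terms c_i = x_i·y_{i+1} − x_{i+1}·y_i:
  89, -29, -100, 4  ⇒  2A = -36, A = -18.
Then Σ (x_i + x_{i+1})·c_i = 684, so x̄ = 684 / (6·(-18)) = -19/3.

-19/3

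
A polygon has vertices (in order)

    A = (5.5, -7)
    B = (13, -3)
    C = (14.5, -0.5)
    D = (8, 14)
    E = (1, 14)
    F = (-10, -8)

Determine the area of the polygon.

A→B: (5.5)(-3) − (13)(-7) = 74.5
B→C: (13)(-0.5) − (14.5)(-3) = 37
C→D: (14.5)(14) − (8)(-0.5) = 207
D→E: (8)(14) − (1)(14) = 98
E→F: (1)(-8) − (-10)(14) = 132
F→A: (-10)(-7) − (5.5)(-8) = 114
Σ = 662.5
Area = |Σ|/2 = 331.25.

331.25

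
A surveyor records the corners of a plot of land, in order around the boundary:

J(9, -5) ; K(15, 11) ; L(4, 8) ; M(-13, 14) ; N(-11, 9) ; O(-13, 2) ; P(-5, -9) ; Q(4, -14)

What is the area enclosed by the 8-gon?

440.5

Apply the surveyor's formula: 2A = Σ (x_i·y_{i+1} − x_{i+1}·y_i), indices taken mod 8.
J→K: (9)(11) − (15)(-5) = 174
K→L: (15)(8) − (4)(11) = 76
L→M: (4)(14) − (-13)(8) = 160
M→N: (-13)(9) − (-11)(14) = 37
N→O: (-11)(2) − (-13)(9) = 95
O→P: (-13)(-9) − (-5)(2) = 127
P→Q: (-5)(-14) − (4)(-9) = 106
Q→J: (4)(-5) − (9)(-14) = 106
Σ = 881
Area = |Σ|/2 = 440.5.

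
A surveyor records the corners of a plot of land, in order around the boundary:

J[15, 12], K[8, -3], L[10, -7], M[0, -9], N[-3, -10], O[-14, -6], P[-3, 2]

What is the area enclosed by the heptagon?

259

Σ = (-141) + (-26) + (-90) + (-27) + (-122) + (-46) + (-66) = -518
Area = |Σ|/2 = 259.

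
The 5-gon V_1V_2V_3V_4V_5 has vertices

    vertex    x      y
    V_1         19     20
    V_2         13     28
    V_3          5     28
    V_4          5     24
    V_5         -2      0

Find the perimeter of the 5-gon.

76

|V_1V_2| = √((-6)² + (8)²) = √100 = 10
|V_2V_3| = √((-8)² + (0)²) = √64 = 8
|V_3V_4| = √((0)² + (-4)²) = √16 = 4
|V_4V_5| = √((-7)² + (-24)²) = √625 = 25
|V_5V_1| = √((21)² + (20)²) = √841 = 29
Perimeter = 10 + 8 + 4 + 25 + 29 = 76.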